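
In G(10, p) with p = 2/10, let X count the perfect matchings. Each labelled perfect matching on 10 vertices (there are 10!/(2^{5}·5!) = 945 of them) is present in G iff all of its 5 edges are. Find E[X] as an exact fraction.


K_10 has 10!/(2^{5}·5!) = 945 labelled perfect matchings.
For each such perfect matching H, let X_H = 1 if all 5 edges of H are present in G. Then P[X_H = 1] = p^{5} = (1/5)^{5} = 1/3125.
Summing the indicators: E[X] = Σ_H E[X_H] = 945 · p^{5} = 945 · 1/3125 = 189/625.
Numerically: E[X] ≈ 0.3024.

E[X] = 945 · (1/5)^{5} = 189/625 ≈ 0.3024.


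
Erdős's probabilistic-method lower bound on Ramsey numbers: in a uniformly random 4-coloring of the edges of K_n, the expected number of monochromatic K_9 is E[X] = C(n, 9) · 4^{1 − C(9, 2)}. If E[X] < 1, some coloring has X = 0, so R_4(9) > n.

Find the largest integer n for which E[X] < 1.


We need C(n, 9) · 4^{1 − 36} < 1, i.e. C(n, 9) < 4^{36 − 1} = 1180591620717411303424.
Check values of n near the boundary:
  n = 912: C(912, 9) = 1156095740032081475120; 1156095740032081475120 < 1180591620717411303424? YES
  n = 913: C(913, 9) = 1167605542753639808390; 1167605542753639808390 < 1180591620717411303424? YES
  n = 914: C(914, 9) = 1179217089587653905932; 1179217089587653905932 < 1180591620717411303424? YES
  n = 915: C(915, 9) = 1190931166636537885130; 1190931166636537885130 < 1180591620717411303424? NO
  n = 916: C(916, 9) = 1202748565202942340440; 1202748565202942340440 < 1180591620717411303424? NO
The largest n with C(n, 9) < 1180591620717411303424 is n = 914 (where E[X] = 294804272396913476483/295147905179352825856 ≈ 0.99884). Hence R_4(9) > 914, i.e. R_4(9) ≥ 915.

Largest n = 914; hence R_4(9) > 914.


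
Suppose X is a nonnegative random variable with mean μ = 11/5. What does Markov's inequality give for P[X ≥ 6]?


μ = E[X] = 11/5, a = 6.
Markov: P[X ≥ 6] ≤ μ/a = (11/5)/6 = 11/30.
Numerically: ≈ 0.367.
(Since a = 6 > μ = 2.200, the bound 11/30 is < 1 and informative.)

P[X ≥ 6] ≤ 11/30 ≈ 0.367.


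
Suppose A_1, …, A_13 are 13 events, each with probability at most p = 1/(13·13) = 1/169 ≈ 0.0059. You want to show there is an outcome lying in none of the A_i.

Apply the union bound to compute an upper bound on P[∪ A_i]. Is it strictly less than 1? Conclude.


Union bound: P[∪_{i=1}^{13} A_i] ≤ Σ_i P[A_i] ≤ 13·p = 13·(1/169) = 1/13.
Numerically: 1/13 ≈ 0.0769.
Is 1/13 < 1? YES.
Since P[∪ A_i] ≤ 1/13 < 1, the complement has P[∩ A_i^c] ≥ 1 − 1/13 = 12/13 > 0, so some outcome avoids every A_i.

13·p = 1/13 ≈ 0.0769; existence CERTIFIED by the union bound.


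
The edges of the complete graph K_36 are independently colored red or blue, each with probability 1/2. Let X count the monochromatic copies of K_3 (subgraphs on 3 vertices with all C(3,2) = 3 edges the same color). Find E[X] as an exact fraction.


Let X = Σ_S X_S over the C(36, 3) = 7140 subsets S of size 3, where X_S = 1 if the K_3 on S is monochromatic.
For a fixed S, the K_3 on S has C(3, 2) = 3 edges. P[all 3 edges red] = (1/2)^3, and likewise for blue, so P[monochromatic] = 2·(1/2)^3 = 2^{1 − 3} = 1/4.
By linearity of expectation: E[X] = C(36, 3) · 2^{1 − 3} = 7140 · 1/4 = 1785.
Numerically: E[X] ≈ 1785.0000.

E[X] = C(36,3)·2^(1−C(3,2)) = 1785 ≈ 1785.0000.


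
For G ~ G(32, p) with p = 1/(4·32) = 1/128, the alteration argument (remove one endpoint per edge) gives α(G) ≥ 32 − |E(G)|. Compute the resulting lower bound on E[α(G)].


E[|E(G)|] = C(32, 2)·p = 496 · (1/128) = 31/8.
E[α(G)] ≥ n − E[|E(G)|] = 32 − 31/8 = 225/8.
Numerically: ≈ 28.1250.
(This is only a lower bound; the true E[α(G)] may be larger.)

E[α(G)] ≥ 225/8 ≈ 28.1250.


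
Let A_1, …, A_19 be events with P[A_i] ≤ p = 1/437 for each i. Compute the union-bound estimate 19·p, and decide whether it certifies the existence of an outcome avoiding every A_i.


Union bound: P[∪_{i=1}^{19} A_i] ≤ Σ_i P[A_i] ≤ 19·p = 19·(1/437) = 1/23.
Numerically: 1/23 ≈ 0.043478.
Is 1/23 < 1? YES.
Since P[∪ A_i] ≤ 1/23 < 1, the complement has P[∩ A_i^c] ≥ 1 − 1/23 = 22/23 > 0, so some outcome avoids every A_i.

19·p = 1/23 ≈ 0.043478; existence CERTIFIED by the union bound.


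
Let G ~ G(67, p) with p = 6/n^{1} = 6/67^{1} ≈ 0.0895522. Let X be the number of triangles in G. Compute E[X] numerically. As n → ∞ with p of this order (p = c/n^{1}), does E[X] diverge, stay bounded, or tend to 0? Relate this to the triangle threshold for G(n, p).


Number of potential triangles: C(67, 3) = 47905.
Each occurs with probability p³ ≈ (0.0895522)³ ≈ 7.18173446e-04.
By linearity: E[X] = C(67, 3)·p³ ≈ 47905 · 7.18173446e-04 ≈ 34.404099.
Here α = 1, so p = 6/n is exactly at the triangle threshold p ~ 1/n. Asymptotically E[X] → c³/6 = 6³/6 = 36 ≈ 36.000000, a bounded constant. In this regime the triangle count is asymptotically Poisson(c³/6).

E[X] ≈ 34.404099; in regime p = Θ(1/n^{1}) E[X] stays bounded (at the triangle threshold p ~ 1/n).


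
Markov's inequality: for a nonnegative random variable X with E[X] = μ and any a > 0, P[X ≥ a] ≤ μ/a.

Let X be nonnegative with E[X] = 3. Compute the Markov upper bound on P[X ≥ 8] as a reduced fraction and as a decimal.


μ = E[X] = 3, a = 8.
Markov: P[X ≥ 8] ≤ μ/a = (3)/8 = 3/8.
Numerically: ≈ 0.37500.
(Since a = 8 > μ = 3.00000, the bound 3/8 is < 1 and informative.)

P[X ≥ 8] ≤ 3/8 ≈ 0.37500.


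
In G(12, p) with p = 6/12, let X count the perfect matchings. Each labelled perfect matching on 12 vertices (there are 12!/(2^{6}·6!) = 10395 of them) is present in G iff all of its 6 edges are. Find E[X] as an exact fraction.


K_12 has 12!/(2^{6}·6!) = 10395 labelled perfect matchings.
For each such perfect matching H, let X_H = 1 if all 6 edges of H are present in G. Then P[X_H = 1] = p^{6} = (1/2)^{6} = 1/64.
By linearity of expectation: E[X] = Σ_H E[X_H] = 10395 · p^{6} = 10395 · 1/64 = 10395/64.
Numerically: E[X] ≈ 162.

E[X] = 10395 · (1/2)^{6} = 10395/64 ≈ 162.


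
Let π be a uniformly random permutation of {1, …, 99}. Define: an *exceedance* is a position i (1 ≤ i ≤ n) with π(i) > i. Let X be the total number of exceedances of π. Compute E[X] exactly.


Write X = Σ_{i=1}^{99} X_i, where X_i = 1_{π(i) > i}.
For each fixed i, π(i) is uniform over {1, …, 99} (marginal of a uniform permutation), so P[π(i) > i] = (n − i)/n. Summing: Σ_{i=1}^{99} (n − i)/n = (0 + 1 + … + 98)/99 = 99(99 − 1)/(2·99) = (99 − 1)/2.
Hence E[X] = Σ_{i=1}^{99} (99 − i)/99 = 49 ≈ 49.000.

E[X] = 49 = 49.000.


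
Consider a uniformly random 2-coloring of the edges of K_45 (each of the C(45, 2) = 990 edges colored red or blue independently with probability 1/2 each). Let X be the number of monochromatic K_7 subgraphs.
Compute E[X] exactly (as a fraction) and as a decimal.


Let X = Σ_S X_S over the C(45, 7) = 45379620 subsets S of size 7, where X_S = 1 if the K_7 on S is monochromatic.
For a fixed S, the K_7 on S has C(7, 2) = 21 edges. P[all 21 edges red] = (1/2)^21, and likewise for blue, so P[monochromatic] = 2·(1/2)^21 = 2^{1 − 21} = 1/1048576.
Summing: E[X] = C(45, 7) · 2^{1 − 21} = 45379620 · 1/1048576 = 11344905/262144.
Numerically: E[X] ≈ 43.27738.

E[X] = C(45,7)·2^(1−C(7,2)) = 11344905/262144 ≈ 43.27738.


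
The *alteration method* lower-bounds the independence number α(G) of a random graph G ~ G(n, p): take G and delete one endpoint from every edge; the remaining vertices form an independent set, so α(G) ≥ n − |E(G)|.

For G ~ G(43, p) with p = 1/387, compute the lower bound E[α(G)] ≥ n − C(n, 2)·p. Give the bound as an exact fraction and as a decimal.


E[|E(G)|] = C(43, 2)·p = 903 · (1/387) = 7/3.
E[α(G)] ≥ n − E[|E(G)|] = 43 − 7/3 = 122/3.
Numerically: ≈ 40.6667.
(This is only a lower bound; the true E[α(G)] may be larger.)

E[α(G)] ≥ 122/3 ≈ 40.6667.


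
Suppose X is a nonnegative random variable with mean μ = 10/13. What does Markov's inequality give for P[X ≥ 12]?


μ = E[X] = 10/13, a = 12.
Markov: P[X ≥ 12] ≤ μ/a = (10/13)/12 = 5/78.
Numerically: ≈ 0.064.
(Since a = 12 > μ = 0.769, the bound 5/78 is < 1 and informative.)

P[X ≥ 12] ≤ 5/78 ≈ 0.064.


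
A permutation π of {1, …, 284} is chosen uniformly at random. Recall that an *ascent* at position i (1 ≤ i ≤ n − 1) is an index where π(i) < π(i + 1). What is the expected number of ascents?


Write X = Σ X_I over i = 1, …, 283, with X_I the indicator of one ascent.
There are 283 indicators.
For each fixed i, the pair (π(i), π(i+1)) is a uniformly random ordered pair of distinct values from {1, …, 284}; by symmetry P[π(i) < π(i+1)] = 1/2.
By linearity: E[X] = 283 · (1/2) = (284 − 1) · (1/2) = 283/2 ≈ 141.500.

E[X] = 283/2 = 141.500.


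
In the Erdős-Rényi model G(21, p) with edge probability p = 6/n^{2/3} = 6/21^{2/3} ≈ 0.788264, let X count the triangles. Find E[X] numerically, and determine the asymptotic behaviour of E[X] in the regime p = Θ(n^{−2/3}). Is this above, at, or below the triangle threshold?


Number of potential triangles: C(21, 3) = 1330.
Each occurs with probability p³ ≈ (0.788264)³ ≈ 4.89795918e-01.
By linearity: E[X] = C(21, 3)·p³ ≈ 1330 · 4.89795918e-01 ≈ 651.428571.
Since α = 2/3 < 1, p = c/n^{2/3} ≫ 1/n is above the triangle threshold p ~ 1/n. Asymptotically E[X] ~ (c³/6)·n^{3(1−α)} = (6³/6)·n^{1} → ∞; triangles are abundant w.h.p.

E[X] ≈ 651.428571; in regime p = Θ(1/n^{2/3}) E[X] diverges (above the triangle threshold p ~ 1/n).


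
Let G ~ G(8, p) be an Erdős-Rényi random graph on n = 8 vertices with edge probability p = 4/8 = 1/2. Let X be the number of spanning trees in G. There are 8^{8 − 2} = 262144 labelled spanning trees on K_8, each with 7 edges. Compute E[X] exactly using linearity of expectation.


K_8 has 8^{8 − 2} = 262144 labelled spanning trees.
For each such spanning tree H, let X_H = 1 if all 7 edges of H are present in G. Then P[X_H = 1] = p^{7} = (1/2)^{7} = 1/128.
Summing the indicators: E[X] = Σ_H E[X_H] = 262144 · p^{7} = 262144 · 1/128 = 2048.
Numerically: E[X] ≈ 2.05e+03.

E[X] = 262144 · (1/2)^{7} = 2048 ≈ 2.05e+03.


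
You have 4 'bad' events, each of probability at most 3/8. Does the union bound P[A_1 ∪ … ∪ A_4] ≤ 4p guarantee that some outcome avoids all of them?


Union bound: P[∪_{i=1}^{4} A_i] ≤ Σ_i P[A_i] ≤ 4·p = 4·(3/8) = 3/2.
Numerically: 3/2 ≈ 1.500000.
Is 3/2 < 1? NO.
Since the bound 3/2 is ≥ 1, the union bound is uninformative here; it does NOT by itself certify existence.

4·p = 3/2 ≈ 1.500000; existence NOT certified by the union bound.


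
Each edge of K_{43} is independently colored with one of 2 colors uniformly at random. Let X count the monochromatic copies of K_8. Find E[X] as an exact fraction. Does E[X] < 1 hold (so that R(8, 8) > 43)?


E[X] = C(43, 8) · 2^{1 − 28} = 145008513 · 2^{−27} = 145008513/134217728.
As a reduced fraction: E[X] = 145008513/134217728 ≈ 1.080398.
Is E[X] < 1? NO.
Since E[X] ≥ 1, the first-moment bound is inconclusive at n = 43; it does NOT by itself certify R(8, 8) > 43.

E[X] = 145008513/134217728 ≈ 1.080398; E[X] ≥ 1; first-moment method inconclusive here.


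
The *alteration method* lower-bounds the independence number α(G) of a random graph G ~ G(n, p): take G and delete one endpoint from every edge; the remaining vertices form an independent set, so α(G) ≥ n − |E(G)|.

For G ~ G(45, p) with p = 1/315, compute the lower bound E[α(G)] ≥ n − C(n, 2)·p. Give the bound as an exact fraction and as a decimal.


E[|E(G)|] = C(45, 2)·p = 990 · (1/315) = 22/7.
E[α(G)] ≥ n − E[|E(G)|] = 45 − 22/7 = 293/7.
Numerically: ≈ 41.8571.
(This is only a lower bound; the true E[α(G)] may be larger.)

E[α(G)] ≥ 293/7 ≈ 41.8571.


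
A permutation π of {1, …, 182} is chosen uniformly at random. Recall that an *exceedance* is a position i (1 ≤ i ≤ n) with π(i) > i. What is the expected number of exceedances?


Write X = Σ_{i=1}^{182} X_i, where X_i = 1_{π(i) > i}.
For each fixed i, π(i) is uniform over {1, …, 182} (marginal of a uniform permutation), so P[π(i) > i] = (n − i)/n. Summing: Σ_{i=1}^{182} (n − i)/n = (0 + 1 + … + 181)/182 = 182(182 − 1)/(2·182) = (182 − 1)/2.
Hence E[X] = Σ_{i=1}^{182} (182 − i)/182 = 181/2 ≈ 90.500.

E[X] = 181/2 = 90.500.


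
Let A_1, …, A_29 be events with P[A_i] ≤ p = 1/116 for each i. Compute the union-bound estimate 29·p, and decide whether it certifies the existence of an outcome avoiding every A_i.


Union bound: P[∪_{i=1}^{29} A_i] ≤ Σ_i P[A_i] ≤ 29·p = 29·(1/116) = 1/4.
Numerically: 1/4 ≈ 0.250.
Is 1/4 < 1? YES.
Since P[∪ A_i] ≤ 1/4 < 1, the complement has P[∩ A_i^c] ≥ 1 − 1/4 = 3/4 > 0, so some outcome avoids every A_i.

29·p = 1/4 ≈ 0.250; existence CERTIFIED by the union bound.


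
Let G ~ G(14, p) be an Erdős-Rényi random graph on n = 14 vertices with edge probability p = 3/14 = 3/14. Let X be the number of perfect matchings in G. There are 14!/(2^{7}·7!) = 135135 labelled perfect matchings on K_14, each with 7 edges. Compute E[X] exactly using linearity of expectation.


K_14 has 14!/(2^{7}·7!) = 135135 labelled perfect matchings.
For each such perfect matching H, let X_H = 1 if all 7 edges of H are present in G. Then P[X_H = 1] = p^{7} = (3/14)^{7} = 2187/105413504.
By linearity of expectation: E[X] = Σ_H E[X_H] = 135135 · p^{7} = 135135 · 2187/105413504 = 42220035/15059072.
Numerically: E[X] ≈ 2.804.

E[X] = 135135 · (3/14)^{7} = 42220035/15059072 ≈ 2.804.


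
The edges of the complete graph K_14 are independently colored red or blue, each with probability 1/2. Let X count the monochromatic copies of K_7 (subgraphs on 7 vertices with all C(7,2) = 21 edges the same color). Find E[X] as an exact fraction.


Let X = Σ_S X_S over the C(14, 7) = 3432 subsets S of size 7, where X_S = 1 if the K_7 on S is monochromatic.
For a fixed S, the K_7 on S has C(7, 2) = 21 edges. P[all 21 edges red] = (1/2)^21, and likewise for blue, so P[monochromatic] = 2·(1/2)^21 = 2^{1 − 21} = 1/1048576.
Summing: E[X] = C(14, 7) · 2^{1 − 21} = 3432 · 1/1048576 = 429/131072.
Numerically: E[X] ≈ 0.003.

E[X] = C(14,7)·2^(1−C(7,2)) = 429/131072 ≈ 0.003.


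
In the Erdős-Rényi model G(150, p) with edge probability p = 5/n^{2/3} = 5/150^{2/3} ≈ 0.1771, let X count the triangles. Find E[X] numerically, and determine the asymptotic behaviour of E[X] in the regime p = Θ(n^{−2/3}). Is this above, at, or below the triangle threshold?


Number of potential triangles: C(150, 3) = 551300.
Each occurs with probability p³ ≈ (0.1771)³ ≈ 5.555556e-03.
By linearity: E[X] = C(150, 3)·p³ ≈ 551300 · 5.555556e-03 ≈ 3062.7778.
Since α = 2/3 < 1, p = c/n^{2/3} ≫ 1/n is above the triangle threshold p ~ 1/n. Asymptotically E[X] ~ (c³/6)·n^{3(1−α)} = (5³/6)·n^{1} → ∞; triangles are abundant w.h.p.

E[X] ≈ 3062.7778; in regime p = Θ(1/n^{2/3}) E[X] diverges (above the triangle threshold p ~ 1/n).


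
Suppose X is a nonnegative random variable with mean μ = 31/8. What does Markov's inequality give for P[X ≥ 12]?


μ = E[X] = 31/8, a = 12.
Markov: P[X ≥ 12] ≤ μ/a = (31/8)/12 = 31/96.
Numerically: ≈ 0.322917.
(Since a = 12 > μ = 3.875000, the bound 31/96 is < 1 and informative.)

P[X ≥ 12] ≤ 31/96 ≈ 0.322917.


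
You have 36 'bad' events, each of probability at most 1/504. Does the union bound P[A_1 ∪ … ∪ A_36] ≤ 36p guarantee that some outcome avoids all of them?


Union bound: P[∪_{i=1}^{36} A_i] ≤ Σ_i P[A_i] ≤ 36·p = 36·(1/504) = 1/14.
Numerically: 1/14 ≈ 0.071429.
Is 1/14 < 1? YES.
Since P[∪ A_i] ≤ 1/14 < 1, the complement has P[∩ A_i^c] ≥ 1 − 1/14 = 13/14 > 0, so some outcome avoids every A_i.

36·p = 1/14 ≈ 0.071429; existence CERTIFIED by the union bound.


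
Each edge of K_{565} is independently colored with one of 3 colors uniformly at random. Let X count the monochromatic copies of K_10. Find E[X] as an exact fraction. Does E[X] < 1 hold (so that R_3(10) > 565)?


E[X] = C(565, 10) · 3^{1 − 45} = 843210704398024361828 · 3^{−44} = 843210704398024361828/984770902183611232881.
As a reduced fraction: E[X] = 843210704398024361828/984770902183611232881 ≈ 0.856251.
Is E[X] < 1? YES.
Since E[X] < 1, there exists a 3-coloring of K_{565} with no monochromatic K_10; hence R_3(10) > 565.

E[X] = 843210704398024361828/984770902183611232881 ≈ 0.856251; E[X] < 1, so R_3(10) > 565.


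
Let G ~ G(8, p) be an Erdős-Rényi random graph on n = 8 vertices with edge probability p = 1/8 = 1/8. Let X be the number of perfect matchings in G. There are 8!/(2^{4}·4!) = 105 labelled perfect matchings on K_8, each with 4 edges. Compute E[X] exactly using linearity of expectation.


K_8 has 8!/(2^{4}·4!) = 105 labelled perfect matchings.
For each such perfect matching H, let X_H = 1 if all 4 edges of H are present in G. Then P[X_H = 1] = p^{4} = (1/8)^{4} = 1/4096.
By linearity of expectation: E[X] = Σ_H E[X_H] = 105 · p^{4} = 105 · 1/4096 = 105/4096.
Numerically: E[X] ≈ 0.025635.

E[X] = 105 · (1/8)^{4} = 105/4096 ≈ 0.025635.


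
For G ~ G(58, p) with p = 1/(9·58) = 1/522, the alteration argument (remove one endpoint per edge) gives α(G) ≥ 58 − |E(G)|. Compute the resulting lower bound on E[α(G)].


E[|E(G)|] = C(58, 2)·p = 1653 · (1/522) = 19/6.
E[α(G)] ≥ n − E[|E(G)|] = 58 − 19/6 = 329/6.
Numerically: ≈ 54.833333.
(This is only a lower bound; the true E[α(G)] may be larger.)

E[α(G)] ≥ 329/6 ≈ 54.833333.


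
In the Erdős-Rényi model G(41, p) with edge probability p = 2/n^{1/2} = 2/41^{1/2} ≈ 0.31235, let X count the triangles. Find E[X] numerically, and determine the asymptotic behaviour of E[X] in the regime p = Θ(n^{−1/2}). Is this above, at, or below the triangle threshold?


Number of potential triangles: C(41, 3) = 10660.
Each occurs with probability p³ ≈ (0.31235)³ ≈ 3.0472929e-02.
By linearity: E[X] = C(41, 3)·p³ ≈ 10660 · 3.0472929e-02 ≈ 324.84142.
Since α = 1/2 < 1, p = c/n^{1/2} ≫ 1/n is above the triangle threshold p ~ 1/n. Asymptotically E[X] ~ (c³/6)·n^{3(1−α)} = (2³/6)·n^{1.5} → ∞; triangles are abundant w.h.p.

E[X] ≈ 324.84142; in regime p = Θ(1/n^{1/2}) E[X] diverges (above the triangle threshold p ~ 1/n).


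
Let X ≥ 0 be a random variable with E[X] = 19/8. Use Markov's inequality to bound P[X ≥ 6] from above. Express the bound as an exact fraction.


μ = E[X] = 19/8, a = 6.
Markov: P[X ≥ 6] ≤ μ/a = (19/8)/6 = 19/48.
Numerically: ≈ 0.3958.
(Since a = 6 > μ = 2.3750, the bound 19/48 is < 1 and informative.)

P[X ≥ 6] ≤ 19/48 ≈ 0.3958.


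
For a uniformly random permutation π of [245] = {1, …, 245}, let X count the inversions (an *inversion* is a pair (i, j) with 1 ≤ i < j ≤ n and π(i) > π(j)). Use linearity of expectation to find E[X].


Write X = Σ X_I over the C(245, 2) = 29890 pairs i < j, with X_I the indicator of one inversion.
There are 29890 indicators.
For each fixed pair i < j, the values π(i) and π(j) are two distinct elements of {1, …, 245} in uniformly random order; by symmetry P[π(i) > π(j)] = 1/2.
By linearity: E[X] = 29890 · (1/2) = C(245, 2) · (1/2) = 29890/2 = 14945 ≈ 14945.000.

E[X] = 14945 = 14945.000.


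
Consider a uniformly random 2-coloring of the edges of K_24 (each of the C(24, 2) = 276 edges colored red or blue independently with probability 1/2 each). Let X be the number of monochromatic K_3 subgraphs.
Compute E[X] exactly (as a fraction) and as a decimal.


Let X = Σ_S X_S over the C(24, 3) = 2024 subsets S of size 3, where X_S = 1 if the K_3 on S is monochromatic.
For a fixed S, the K_3 on S has C(3, 2) = 3 edges. P[all 3 edges red] = (1/2)^3, and likewise for blue, so P[monochromatic] = 2·(1/2)^3 = 2^{1 − 3} = 1/4.
Summing: E[X] = C(24, 3) · 2^{1 − 3} = 2024 · 1/4 = 506.
Numerically: E[X] ≈ 506.00000.

E[X] = C(24,3)·2^(1−C(3,2)) = 506 ≈ 506.00000.


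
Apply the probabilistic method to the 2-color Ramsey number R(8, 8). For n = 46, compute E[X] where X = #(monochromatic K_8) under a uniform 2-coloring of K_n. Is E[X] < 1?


E[X] = C(46, 8) · 2^{1 − 28} = 260932815 · 2^{−27} = 260932815/134217728.
As a reduced fraction: E[X] = 260932815/134217728 ≈ 1.944.
Is E[X] < 1? NO.
Since E[X] ≥ 1, the first-moment bound is inconclusive at n = 46; it does NOT by itself certify R(8, 8) > 46.

E[X] = 260932815/134217728 ≈ 1.944; E[X] ≥ 1; first-moment method inconclusive here.


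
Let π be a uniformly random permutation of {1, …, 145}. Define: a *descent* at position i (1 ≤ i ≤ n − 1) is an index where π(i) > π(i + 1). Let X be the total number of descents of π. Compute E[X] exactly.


Write X = Σ X_I over i = 1, …, 144, with X_I the indicator of one descent.
There are 144 indicators.
For each fixed i, the pair (π(i), π(i+1)) is a uniformly random ordered pair of distinct values from {1, …, 145}; by symmetry P[π(i) > π(i+1)] = 1/2.
By linearity: E[X] = 144 · (1/2) = (145 − 1) · (1/2) = 72 ≈ 72.000.

E[X] = 72 = 72.000.


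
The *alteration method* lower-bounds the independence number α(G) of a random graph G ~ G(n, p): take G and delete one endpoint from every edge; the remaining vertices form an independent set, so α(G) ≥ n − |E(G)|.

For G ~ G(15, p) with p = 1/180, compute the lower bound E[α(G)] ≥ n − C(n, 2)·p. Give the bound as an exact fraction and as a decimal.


E[|E(G)|] = C(15, 2)·p = 105 · (1/180) = 7/12.
E[α(G)] ≥ n − E[|E(G)|] = 15 − 7/12 = 173/12.
Numerically: ≈ 14.416667.
(This is only a lower bound; the true E[α(G)] may be larger.)

E[α(G)] ≥ 173/12 ≈ 14.416667.


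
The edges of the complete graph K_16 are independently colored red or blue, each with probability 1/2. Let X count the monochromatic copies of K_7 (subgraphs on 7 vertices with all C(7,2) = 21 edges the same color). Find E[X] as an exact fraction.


Let X = Σ_S X_S over the C(16, 7) = 11440 subsets S of size 7, where X_S = 1 if the K_7 on S is monochromatic.
For a fixed S, the K_7 on S has C(7, 2) = 21 edges. P[all 21 edges red] = (1/2)^21, and likewise for blue, so P[monochromatic] = 2·(1/2)^21 = 2^{1 − 21} = 1/1048576.
By linearity of expectation: E[X] = C(16, 7) · 2^{1 − 21} = 11440 · 1/1048576 = 715/65536.
Numerically: E[X] ≈ 0.010910.

E[X] = C(16,7)·2^(1−C(7,2)) = 715/65536 ≈ 0.010910.


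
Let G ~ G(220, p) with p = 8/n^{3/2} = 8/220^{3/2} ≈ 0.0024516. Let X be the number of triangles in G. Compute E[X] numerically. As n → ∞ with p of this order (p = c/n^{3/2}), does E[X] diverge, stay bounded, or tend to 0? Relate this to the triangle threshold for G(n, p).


Number of potential triangles: C(220, 3) = 1750540.
Each occurs with probability p³ ≈ (0.0024516)³ ≈ 1.4735602e-08.
By linearity: E[X] = C(220, 3)·p³ ≈ 1750540 · 1.4735602e-08 ≈ 0.02580.
Since α = 3/2 > 1, p = c/n^{3/2} = o(1/n) is below the triangle threshold p ~ 1/n. Asymptotically E[X] ~ (c³/6)·n^{3(1−α)} = (8³/6)·n^{-1.5} → 0, so by Markov's inequality G has no triangles w.h.p.

E[X] ≈ 0.02580; in regime p = Θ(1/n^{3/2}) E[X] tends to 0 (below the triangle threshold p ~ 1/n).


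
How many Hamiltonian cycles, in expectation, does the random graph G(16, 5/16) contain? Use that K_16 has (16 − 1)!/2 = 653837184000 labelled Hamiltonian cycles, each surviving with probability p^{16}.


K_16 has (16 − 1)!/2 = 653837184000 labelled Hamiltonian cycles.
For each such Hamiltonian cycle H, let X_H = 1 if all 16 edges of H are present in G. Then P[X_H = 1] = p^{16} = (5/16)^{16} = 152587890625/18446744073709551616.
Summing the indicators: E[X] = Σ_H E[X_H] = 653837184000 · p^{16} = 653837184000 · 152587890625/18446744073709551616 = 97429332733154296875/18014398509481984.
Numerically: E[X] ≈ 5408.4.

E[X] = 653837184000 · (5/16)^{16} = 97429332733154296875/18014398509481984 ≈ 5408.4.


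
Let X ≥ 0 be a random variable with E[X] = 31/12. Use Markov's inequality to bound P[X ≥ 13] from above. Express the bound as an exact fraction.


μ = E[X] = 31/12, a = 13.
Markov: P[X ≥ 13] ≤ μ/a = (31/12)/13 = 31/156.
Numerically: ≈ 0.199.
(Since a = 13 > μ = 2.583, the bound 31/156 is < 1 and informative.)

P[X ≥ 13] ≤ 31/156 ≈ 0.199.


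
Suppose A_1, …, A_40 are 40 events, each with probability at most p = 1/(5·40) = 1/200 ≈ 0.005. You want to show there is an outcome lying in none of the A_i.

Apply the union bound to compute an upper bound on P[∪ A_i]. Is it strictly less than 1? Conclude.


Union bound: P[∪_{i=1}^{40} A_i] ≤ Σ_i P[A_i] ≤ 40·p = 40·(1/200) = 1/5.
Numerically: 1/5 ≈ 0.200.
Is 1/5 < 1? YES.
Since P[∪ A_i] ≤ 1/5 < 1, the complement has P[∩ A_i^c] ≥ 1 − 1/5 = 4/5 > 0, so some outcome avoids every A_i.

40·p = 1/5 ≈ 0.200; existence CERTIFIED by the union bound.


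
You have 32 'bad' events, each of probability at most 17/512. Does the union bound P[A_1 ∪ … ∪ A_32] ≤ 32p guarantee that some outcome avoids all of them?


Union bound: P[∪_{i=1}^{32} A_i] ≤ Σ_i P[A_i] ≤ 32·p = 32·(17/512) = 17/16.
Numerically: 17/16 ≈ 1.06250.
Is 17/16 < 1? NO.
Since the bound 17/16 is ≥ 1, the union bound is uninformative here; it does NOT by itself certify existence.

32·p = 17/16 ≈ 1.06250; existence NOT certified by the union bound.


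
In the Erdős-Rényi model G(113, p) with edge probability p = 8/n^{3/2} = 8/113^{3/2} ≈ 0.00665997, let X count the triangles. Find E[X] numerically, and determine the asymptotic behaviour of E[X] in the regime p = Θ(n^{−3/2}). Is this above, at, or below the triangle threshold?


Number of potential triangles: C(113, 3) = 234136.
Each occurs with probability p³ ≈ (0.00665997)³ ≈ 2.95404404e-07.
By linearity: E[X] = C(113, 3)·p³ ≈ 234136 · 2.95404404e-07 ≈ 0.069165.
Since α = 3/2 > 1, p = c/n^{3/2} = o(1/n) is below the triangle threshold p ~ 1/n. Asymptotically E[X] ~ (c³/6)·n^{3(1−α)} = (8³/6)·n^{-1.5} → 0, so by Markov's inequality G has no triangles w.h.p.

E[X] ≈ 0.069165; in regime p = Θ(1/n^{3/2}) E[X] tends to 0 (below the triangle threshold p ~ 1/n).


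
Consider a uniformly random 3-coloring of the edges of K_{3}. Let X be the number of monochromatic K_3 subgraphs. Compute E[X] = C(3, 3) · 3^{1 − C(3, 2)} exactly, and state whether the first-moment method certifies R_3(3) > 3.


E[X] = C(3, 3) · 3^{1 − 3} = 1 · 3^{−2} = 1/9.
As a reduced fraction: E[X] = 1/9 ≈ 0.1111111.
Is E[X] < 1? YES.
Since E[X] < 1, there exists a 3-coloring of K_{3} with no monochromatic K_3; hence R_3(3) > 3.

E[X] = 1/9 ≈ 0.1111111; E[X] < 1, so R_3(3) > 3.


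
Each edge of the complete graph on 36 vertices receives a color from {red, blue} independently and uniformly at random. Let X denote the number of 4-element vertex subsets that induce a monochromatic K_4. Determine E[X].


Let X = Σ_S X_S over the C(36, 4) = 58905 subsets S of size 4, where X_S = 1 if the K_4 on S is monochromatic.
For a fixed S, the K_4 on S has C(4, 2) = 6 edges. P[all 6 edges red] = (1/2)^6, and likewise for blue, so P[monochromatic] = 2·(1/2)^6 = 2^{1 − 6} = 1/32.
Summing: E[X] = C(36, 4) · 2^{1 − 6} = 58905 · 1/32 = 58905/32.
Numerically: E[X] ≈ 1840.781.

E[X] = C(36,4)·2^(1−C(4,2)) = 58905/32 ≈ 1840.781.


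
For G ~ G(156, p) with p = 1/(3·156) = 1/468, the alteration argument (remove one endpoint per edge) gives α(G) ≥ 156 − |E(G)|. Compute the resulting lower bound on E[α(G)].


E[|E(G)|] = C(156, 2)·p = 12090 · (1/468) = 155/6.
E[α(G)] ≥ n − E[|E(G)|] = 156 − 155/6 = 781/6.
Numerically: ≈ 130.167.
(This is only a lower bound; the true E[α(G)] may be larger.)

E[α(G)] ≥ 781/6 ≈ 130.167.


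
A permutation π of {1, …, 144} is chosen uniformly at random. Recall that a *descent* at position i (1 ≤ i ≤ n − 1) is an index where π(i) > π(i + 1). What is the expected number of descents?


Write X = Σ X_I over i = 1, …, 143, with X_I the indicator of one descent.
There are 143 indicators.
For each fixed i, the pair (π(i), π(i+1)) is a uniformly random ordered pair of distinct values from {1, …, 144}; by symmetry P[π(i) > π(i+1)] = 1/2.
By linearity: E[X] = 143 · (1/2) = (144 − 1) · (1/2) = 143/2 ≈ 71.500000.

E[X] = 143/2 = 71.500000.


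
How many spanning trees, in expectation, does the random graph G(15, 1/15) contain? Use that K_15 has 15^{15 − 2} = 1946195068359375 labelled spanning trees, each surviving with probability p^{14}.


K_15 has 15^{15 − 2} = 1946195068359375 labelled spanning trees.
For each such spanning tree H, let X_H = 1 if all 14 edges of H are present in G. Then P[X_H = 1] = p^{14} = (1/15)^{14} = 1/29192926025390625.
Summing the indicators: E[X] = Σ_H E[X_H] = 1946195068359375 · p^{14} = 1946195068359375 · 1/29192926025390625 = 1/15.
Numerically: E[X] ≈ 0.06667.

E[X] = 1946195068359375 · (1/15)^{14} = 1/15 ≈ 0.06667.


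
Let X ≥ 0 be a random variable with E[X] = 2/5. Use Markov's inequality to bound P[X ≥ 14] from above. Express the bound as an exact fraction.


μ = E[X] = 2/5, a = 14.
Markov: P[X ≥ 14] ≤ μ/a = (2/5)/14 = 1/35.
Numerically: ≈ 0.02857.
(Since a = 14 > μ = 0.40000, the bound 1/35 is < 1 and informative.)

P[X ≥ 14] ≤ 1/35 ≈ 0.02857.


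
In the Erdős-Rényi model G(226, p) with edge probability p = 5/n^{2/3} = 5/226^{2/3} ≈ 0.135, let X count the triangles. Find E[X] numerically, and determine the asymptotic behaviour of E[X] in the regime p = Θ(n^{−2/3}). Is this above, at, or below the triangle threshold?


Number of potential triangles: C(226, 3) = 1898400.
Each occurs with probability p³ ≈ (0.135)³ ≈ 2.44733e-03.
By linearity: E[X] = C(226, 3)·p³ ≈ 1898400 · 2.44733e-03 ≈ 4646.018.
Since α = 2/3 < 1, p = c/n^{2/3} ≫ 1/n is above the triangle threshold p ~ 1/n. Asymptotically E[X] ~ (c³/6)·n^{3(1−α)} = (5³/6)·n^{1} → ∞; triangles are abundant w.h.p.

E[X] ≈ 4646.018; in regime p = Θ(1/n^{2/3}) E[X] diverges (above the triangle threshold p ~ 1/n).


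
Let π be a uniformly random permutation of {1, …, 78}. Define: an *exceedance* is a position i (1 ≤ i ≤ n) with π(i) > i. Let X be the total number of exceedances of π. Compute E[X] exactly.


Write X = Σ_{i=1}^{78} X_i, where X_i = 1_{π(i) > i}.
For each fixed i, π(i) is uniform over {1, …, 78} (marginal of a uniform permutation), so P[π(i) > i] = (n − i)/n. Summing: Σ_{i=1}^{78} (n − i)/n = (0 + 1 + … + 77)/78 = 78(78 − 1)/(2·78) = (78 − 1)/2.
Hence E[X] = Σ_{i=1}^{78} (78 − i)/78 = 77/2 ≈ 38.500.

E[X] = 77/2 = 38.500.


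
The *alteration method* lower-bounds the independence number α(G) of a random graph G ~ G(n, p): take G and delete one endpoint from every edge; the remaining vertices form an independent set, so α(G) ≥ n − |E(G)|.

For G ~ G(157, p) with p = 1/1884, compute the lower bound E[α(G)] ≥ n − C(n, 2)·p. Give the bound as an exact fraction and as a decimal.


E[|E(G)|] = C(157, 2)·p = 12246 · (1/1884) = 13/2.
E[α(G)] ≥ n − E[|E(G)|] = 157 − 13/2 = 301/2.
Numerically: ≈ 150.500000.
(This is only a lower bound; the true E[α(G)] may be larger.)

E[α(G)] ≥ 301/2 ≈ 150.500000.


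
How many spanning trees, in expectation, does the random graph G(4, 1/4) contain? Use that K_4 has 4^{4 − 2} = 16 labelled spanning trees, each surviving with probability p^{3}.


K_4 has 4^{4 − 2} = 16 labelled spanning trees.
For each such spanning tree H, let X_H = 1 if all 3 edges of H are present in G. Then P[X_H = 1] = p^{3} = (1/4)^{3} = 1/64.
Summing the indicators: E[X] = Σ_H E[X_H] = 16 · p^{3} = 16 · 1/64 = 1/4.
Numerically: E[X] ≈ 0.25.

E[X] = 16 · (1/4)^{3} = 1/4 ≈ 0.25.


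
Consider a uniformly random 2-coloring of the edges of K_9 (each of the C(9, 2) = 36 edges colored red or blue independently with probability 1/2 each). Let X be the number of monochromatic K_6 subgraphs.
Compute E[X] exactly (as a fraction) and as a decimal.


Let X = Σ_S X_S over the C(9, 6) = 84 subsets S of size 6, where X_S = 1 if the K_6 on S is monochromatic.
For a fixed S, the K_6 on S has C(6, 2) = 15 edges. P[all 15 edges red] = (1/2)^15, and likewise for blue, so P[monochromatic] = 2·(1/2)^15 = 2^{1 − 15} = 1/16384.
Summing: E[X] = C(9, 6) · 2^{1 − 15} = 84 · 1/16384 = 21/4096.
Numerically: E[X] ≈ 0.0051.

E[X] = C(9,6)·2^(1−C(6,2)) = 21/4096 ≈ 0.0051.


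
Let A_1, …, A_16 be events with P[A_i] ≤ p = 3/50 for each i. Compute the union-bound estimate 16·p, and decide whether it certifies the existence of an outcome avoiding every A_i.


Union bound: P[∪_{i=1}^{16} A_i] ≤ Σ_i P[A_i] ≤ 16·p = 16·(3/50) = 24/25.
Numerically: 24/25 ≈ 0.960.
Is 24/25 < 1? YES.
Since P[∪ A_i] ≤ 24/25 < 1, the complement has P[∩ A_i^c] ≥ 1 − 24/25 = 1/25 > 0, so some outcome avoids every A_i.

16·p = 24/25 ≈ 0.960; existence CERTIFIED by the union bound.


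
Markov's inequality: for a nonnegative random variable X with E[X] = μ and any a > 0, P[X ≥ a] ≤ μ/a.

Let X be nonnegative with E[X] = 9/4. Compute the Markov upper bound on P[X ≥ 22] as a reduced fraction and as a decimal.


μ = E[X] = 9/4, a = 22.
Markov: P[X ≥ 22] ≤ μ/a = (9/4)/22 = 9/88.
Numerically: ≈ 0.102273.
(Since a = 22 > μ = 2.250000, the bound 9/88 is < 1 and informative.)

P[X ≥ 22] ≤ 9/88 ≈ 0.102273.


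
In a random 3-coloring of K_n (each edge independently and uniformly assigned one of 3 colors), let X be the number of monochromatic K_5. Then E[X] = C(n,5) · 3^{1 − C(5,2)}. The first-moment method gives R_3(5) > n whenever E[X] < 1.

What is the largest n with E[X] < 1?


We need C(n, 5) · 3^{1 − 10} < 1, i.e. C(n, 5) < 3^{10 − 1} = 19683.
Check values of n near the boundary:
  n = 18: C(18, 5) = 8568; 8568 < 19683? YES
  n = 19: C(19, 5) = 11628; 11628 < 19683? YES
  n = 20: C(20, 5) = 15504; 15504 < 19683? YES
  n = 21: C(21, 5) = 20349; 20349 < 19683? NO
  n = 22: C(22, 5) = 26334; 26334 < 19683? NO
The largest n with C(n, 5) < 19683 is n = 20 (where E[X] = 5168/6561 ≈ 0.787685). Hence R_3(5) > 20, i.e. R_3(5) ≥ 21.

Largest n = 20; hence R_3(5) > 20.


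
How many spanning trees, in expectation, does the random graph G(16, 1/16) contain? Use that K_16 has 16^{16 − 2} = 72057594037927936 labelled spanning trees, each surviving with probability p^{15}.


K_16 has 16^{16 − 2} = 72057594037927936 labelled spanning trees.
For each such spanning tree H, let X_H = 1 if all 15 edges of H are present in G. Then P[X_H = 1] = p^{15} = (1/16)^{15} = 1/1152921504606846976.
By linearity: E[X] = Σ_H E[X_H] = 72057594037927936 · p^{15} = 72057594037927936 · 1/1152921504606846976 = 1/16.
Numerically: E[X] ≈ 0.0625.

E[X] = 72057594037927936 · (1/16)^{15} = 1/16 ≈ 0.0625.


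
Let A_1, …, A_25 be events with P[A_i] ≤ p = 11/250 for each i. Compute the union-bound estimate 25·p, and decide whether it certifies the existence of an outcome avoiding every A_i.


Union bound: P[∪_{i=1}^{25} A_i] ≤ Σ_i P[A_i] ≤ 25·p = 25·(11/250) = 11/10.
Numerically: 11/10 ≈ 1.10000.
Is 11/10 < 1? NO.
Since the bound 11/10 is ≥ 1, the union bound is uninformative here; it does NOT by itself certify existence.

25·p = 11/10 ≈ 1.10000; existence NOT certified by the union bound.


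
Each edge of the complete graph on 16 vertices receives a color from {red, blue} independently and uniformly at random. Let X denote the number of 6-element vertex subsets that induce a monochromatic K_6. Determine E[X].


Let X = Σ_S X_S over the C(16, 6) = 8008 subsets S of size 6, where X_S = 1 if the K_6 on S is monochromatic.
For a fixed S, the K_6 on S has C(6, 2) = 15 edges. P[all 15 edges red] = (1/2)^15, and likewise for blue, so P[monochromatic] = 2·(1/2)^15 = 2^{1 − 15} = 1/16384.
By linearity of expectation: E[X] = C(16, 6) · 2^{1 − 15} = 8008 · 1/16384 = 1001/2048.
Numerically: E[X] ≈ 0.4888.

E[X] = C(16,6)·2^(1−C(6,2)) = 1001/2048 ≈ 0.4888.


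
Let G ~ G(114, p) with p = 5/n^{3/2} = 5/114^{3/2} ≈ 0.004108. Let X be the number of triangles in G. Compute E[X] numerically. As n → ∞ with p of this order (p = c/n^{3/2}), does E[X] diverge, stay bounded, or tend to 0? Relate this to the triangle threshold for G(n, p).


Number of potential triangles: C(114, 3) = 240464.
Each occurs with probability p³ ≈ (0.004108)³ ≈ 6.931675e-08.
By linearity: E[X] = C(114, 3)·p³ ≈ 240464 · 6.931675e-08 ≈ 0.0167.
Since α = 3/2 > 1, p = c/n^{3/2} = o(1/n) is below the triangle threshold p ~ 1/n. Asymptotically E[X] ~ (c³/6)·n^{3(1−α)} = (5³/6)·n^{-1.5} → 0, so by Markov's inequality G has no triangles w.h.p.

E[X] ≈ 0.0167; in regime p = Θ(1/n^{3/2}) E[X] tends to 0 (below the triangle threshold p ~ 1/n).


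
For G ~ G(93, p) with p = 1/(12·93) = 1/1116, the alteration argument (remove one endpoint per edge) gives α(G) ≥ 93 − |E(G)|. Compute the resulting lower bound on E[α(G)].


E[|E(G)|] = C(93, 2)·p = 4278 · (1/1116) = 23/6.
E[α(G)] ≥ n − E[|E(G)|] = 93 − 23/6 = 535/6.
Numerically: ≈ 89.16667.
(This is only a lower bound; the true E[α(G)] may be larger.)

E[α(G)] ≥ 535/6 ≈ 89.16667.


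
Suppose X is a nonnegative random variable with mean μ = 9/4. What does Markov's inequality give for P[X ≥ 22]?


μ = E[X] = 9/4, a = 22.
Markov: P[X ≥ 22] ≤ μ/a = (9/4)/22 = 9/88.
Numerically: ≈ 0.102273.
(Since a = 22 > μ = 2.250000, the bound 9/88 is < 1 and informative.)

P[X ≥ 22] ≤ 9/88 ≈ 0.102273.


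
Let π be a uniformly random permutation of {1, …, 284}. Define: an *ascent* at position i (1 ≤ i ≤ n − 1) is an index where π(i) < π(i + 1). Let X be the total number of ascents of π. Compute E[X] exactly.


Write X = Σ X_I over i = 1, …, 283, with X_I the indicator of one ascent.
There are 283 indicators.
For each fixed i, the pair (π(i), π(i+1)) is a uniformly random ordered pair of distinct values from {1, …, 284}; by symmetry P[π(i) < π(i+1)] = 1/2.
By linearity: E[X] = 283 · (1/2) = (284 − 1) · (1/2) = 283/2 ≈ 141.500000.

E[X] = 283/2 = 141.500000.


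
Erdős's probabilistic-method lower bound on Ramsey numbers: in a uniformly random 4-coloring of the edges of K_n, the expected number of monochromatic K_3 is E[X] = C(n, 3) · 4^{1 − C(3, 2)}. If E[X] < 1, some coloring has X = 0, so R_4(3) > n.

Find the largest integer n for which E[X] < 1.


We need C(n, 3) · 4^{1 − 3} < 1, i.e. C(n, 3) < 4^{3 − 1} = 16.
Check values of n near the boundary:
  n = 3: C(3, 3) = 1; 1 < 16? YES
  n = 4: C(4, 3) = 4; 4 < 16? YES
  n = 5: C(5, 3) = 10; 10 < 16? YES
  n = 6: C(6, 3) = 20; 20 < 16? NO
  n = 7: C(7, 3) = 35; 35 < 16? NO
The largest n with C(n, 3) < 16 is n = 5 (where E[X] = 5/8 ≈ 0.6250000). Hence R_4(3) > 5, i.e. R_4(3) ≥ 6.

Largest n = 5; hence R_4(3) > 5.


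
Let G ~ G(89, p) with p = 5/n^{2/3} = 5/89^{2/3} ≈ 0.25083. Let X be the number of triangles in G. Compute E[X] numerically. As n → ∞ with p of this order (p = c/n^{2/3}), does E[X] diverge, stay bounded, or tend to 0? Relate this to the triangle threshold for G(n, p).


Number of potential triangles: C(89, 3) = 113564.
Each occurs with probability p³ ≈ (0.25083)³ ≈ 1.5780836e-02.
By linearity: E[X] = C(89, 3)·p³ ≈ 113564 · 1.5780836e-02 ≈ 1792.13483.
Since α = 2/3 < 1, p = c/n^{2/3} ≫ 1/n is above the triangle threshold p ~ 1/n. Asymptotically E[X] ~ (c³/6)·n^{3(1−α)} = (5³/6)·n^{1} → ∞; triangles are abundant w.h.p.

E[X] ≈ 1792.13483; in regime p = Θ(1/n^{2/3}) E[X] diverges (above the triangle threshold p ~ 1/n).


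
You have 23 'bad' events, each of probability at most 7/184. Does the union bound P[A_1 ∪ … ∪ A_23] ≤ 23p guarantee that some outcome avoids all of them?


Union bound: P[∪_{i=1}^{23} A_i] ≤ Σ_i P[A_i] ≤ 23·p = 23·(7/184) = 7/8.
Numerically: 7/8 ≈ 0.8750000.
Is 7/8 < 1? YES.
Since P[∪ A_i] ≤ 7/8 < 1, the complement has P[∩ A_i^c] ≥ 1 − 7/8 = 1/8 > 0, so some outcome avoids every A_i.

23·p = 7/8 ≈ 0.8750000; existence CERTIFIED by the union bound.
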